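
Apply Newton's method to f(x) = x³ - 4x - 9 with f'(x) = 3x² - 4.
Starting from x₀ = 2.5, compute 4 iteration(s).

f(x) = x³ - 4x - 9
f'(x) = 3x² - 4
x₀ = 2.5

Newton-Raphson formula: x_{n+1} = x_n - f(x_n)/f'(x_n)

Iteration 1:
  f(2.500000) = -3.375000
  f'(2.500000) = 14.750000
  x_1 = 2.500000 - (-3.375000)/14.750000 = 2.728814
Iteration 2:
  f(2.728814) = 0.404647
  f'(2.728814) = 18.339270
  x_2 = 2.728814 - 0.404647/18.339270 = 2.706749
Iteration 3:
  f(2.706749) = 0.003975
  f'(2.706749) = 17.979471
  x_3 = 2.706749 - 0.003975/17.979471 = 2.706528
Iteration 4:
  f(2.706528) = 0.000000
  f'(2.706528) = 17.975881
  x_4 = 2.706528 - 0.000000/17.975881 = 2.706528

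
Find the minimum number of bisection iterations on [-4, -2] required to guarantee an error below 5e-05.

We need (b-a)/2^n ≤ 5e-05
(-2 - (-4))/2^n ≤ 5e-05
2/2^n ≤ 5e-05
2^n ≥ 40000
n ≥ log₂(40000) = 15.29
n ≥ 16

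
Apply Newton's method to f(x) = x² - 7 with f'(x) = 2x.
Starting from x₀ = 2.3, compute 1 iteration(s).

f(x) = x² - 7
f'(x) = 2x
x₀ = 2.3

Newton-Raphson formula: x_{n+1} = x_n - f(x_n)/f'(x_n)

Iteration 1:
  f(2.300000) = -1.710000
  f'(2.300000) = 4.600000
  x_1 = 2.300000 - (-1.710000)/4.600000 = 2.671739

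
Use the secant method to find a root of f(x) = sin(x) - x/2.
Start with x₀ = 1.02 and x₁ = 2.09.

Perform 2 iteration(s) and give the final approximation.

f(x) = sin(x) - x/2
x₀ = 1.02, x₁ = 2.09

Secant formula: x_{n+1} = x_n - f(x_n)(x_n - x_{n-1})/(f(x_n) - f(x_{n-1}))

Iteration 1:
  f(1.020000) = 0.342108
  f(2.090000) = -0.176785
  x_2 = 2.090000 - (-0.176785)×(2.090000 - 1.020000)/(-0.176785 - 0.342108)
       = 1.725454
Iteration 2:
  f(2.090000) = -0.176785
  f(1.725454) = 0.125337
  x_3 = 1.725454 - 0.125337×(1.725454 - 2.090000)/(0.125337 - (-0.176785))
       = 1.876688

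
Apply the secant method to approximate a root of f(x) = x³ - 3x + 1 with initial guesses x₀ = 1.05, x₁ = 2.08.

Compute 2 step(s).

f(x) = x³ - 3x + 1
x₀ = 1.05, x₁ = 2.08

Secant formula: x_{n+1} = x_n - f(x_n)(x_n - x_{n-1})/(f(x_n) - f(x_{n-1}))

Iteration 1:
  f(1.050000) = -0.992375
  f(2.080000) = 3.758912
  x_2 = 2.080000 - 3.758912×(2.080000 - 1.050000)/(3.758912 - (-0.992375))
       = 1.265130
Iteration 2:
  f(2.080000) = 3.758912
  f(1.265130) = -0.770481
  x_3 = 1.265130 - (-0.770481)×(1.265130 - 2.080000)/(-0.770481 - 3.758912)
       = 1.403745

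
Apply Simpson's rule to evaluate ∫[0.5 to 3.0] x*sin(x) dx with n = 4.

f(x) = x*sin(x)
a = 0.5, b = 3.0, n = 4
h = (b - a)/n = 0.625000

Simpson's rule: (h/3)[f(x₀) + 4f(x₁) + 2f(x₂) + ... + f(xₙ)]

x_0 = 0.5000, f(x_0) = 0.239713, coefficient = 1
x_1 = 1.1250, f(x_1) = 1.015051, coefficient = 4
x_2 = 1.7500, f(x_2) = 1.721975, coefficient = 2
x_3 = 2.3750, f(x_3) = 1.647502, coefficient = 4
x_4 = 3.0000, f(x_4) = 0.423360, coefficient = 1

I ≈ (0.625000/3) × 14.757236 = 3.074424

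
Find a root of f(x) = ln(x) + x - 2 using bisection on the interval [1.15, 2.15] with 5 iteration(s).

f(x) = ln(x) + x - 2
Initial interval: [1.15, 2.15]

Iteration 1:
  c_1 = (1.150000 + 2.150000)/2 = 1.650000
  f(c_1) = f(1.650000) = 0.150775
  f(a) × f(c) < 0, new interval: [1.150000, 1.650000]
Iteration 2:
  c_2 = (1.150000 + 1.650000)/2 = 1.400000
  f(c_2) = f(1.400000) = -0.263528
  f(a) × f(c) ≥ 0, new interval: [1.400000, 1.650000]
Iteration 3:
  c_3 = (1.400000 + 1.650000)/2 = 1.525000
  f(c_3) = f(1.525000) = -0.053006
  f(a) × f(c) ≥ 0, new interval: [1.525000, 1.650000]
Iteration 4:
  c_4 = (1.525000 + 1.650000)/2 = 1.587500
  f(c_4) = f(1.587500) = 0.049660
  f(a) × f(c) < 0, new interval: [1.525000, 1.587500]
Iteration 5:
  c_5 = (1.525000 + 1.587500)/2 = 1.556250
  f(c_5) = f(1.556250) = -0.001471
  f(a) × f(c) ≥ 0, new interval: [1.556250, 1.587500]

After 5 iteration(s), the approximation is c_5 = 1.556250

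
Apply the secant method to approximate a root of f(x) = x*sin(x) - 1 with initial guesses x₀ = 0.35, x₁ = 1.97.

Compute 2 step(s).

f(x) = x*sin(x) - 1
x₀ = 0.35, x₁ = 1.97

Secant formula: x_{n+1} = x_n - f(x_n)(x_n - x_{n-1})/(f(x_n) - f(x_{n-1}))

Iteration 1:
  f(0.350000) = -0.879986
  f(1.970000) = 0.815100
  x_2 = 1.970000 - 0.815100×(1.970000 - 0.350000)/(0.815100 - (-0.879986))
       = 1.191006
Iteration 2:
  f(1.970000) = 0.815100
  f(1.191006) = 0.106137
  x_3 = 1.191006 - 0.106137×(1.191006 - 1.970000)/(0.106137 - 0.815100)
       = 1.074384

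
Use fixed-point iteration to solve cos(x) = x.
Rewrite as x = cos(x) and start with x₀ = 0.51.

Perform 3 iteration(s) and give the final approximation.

Equation: cos(x) = x
Fixed-point form: x = cos(x)
x₀ = 0.51

x_1 = g(0.510000) = 0.872745
x_2 = g(0.872745) = 0.642726
x_3 = g(0.642726) = 0.800465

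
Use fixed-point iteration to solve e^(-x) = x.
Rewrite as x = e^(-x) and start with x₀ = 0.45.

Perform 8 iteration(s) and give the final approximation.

Equation: e^(-x) = x
Fixed-point form: x = e^(-x)
x₀ = 0.45

x_1 = g(0.450000) = 0.637628
x_2 = g(0.637628) = 0.528545
x_3 = g(0.528545) = 0.589462
x_4 = g(0.589462) = 0.554625
x_5 = g(0.554625) = 0.574287
x_6 = g(0.574287) = 0.563106
x_7 = g(0.563106) = 0.569438
x_8 = g(0.569438) = 0.565844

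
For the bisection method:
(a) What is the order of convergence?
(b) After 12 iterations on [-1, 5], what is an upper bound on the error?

(a) Bisection has linear (order 1) convergence; the error is halved each step.

(b) Error bound = (b-a)/2^n = (5 - (-1))/2^{12}
    = 6/2^{12}

(a) 1 (linear); (b) error ≤ 1.46e-03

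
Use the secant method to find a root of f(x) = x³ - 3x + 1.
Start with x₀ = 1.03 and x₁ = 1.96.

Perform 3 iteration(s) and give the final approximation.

f(x) = x³ - 3x + 1
x₀ = 1.03, x₁ = 1.96

Secant formula: x_{n+1} = x_n - f(x_n)(x_n - x_{n-1})/(f(x_n) - f(x_{n-1}))

Iteration 1:
  f(1.030000) = -0.997273
  f(1.960000) = 2.649536
  x_2 = 1.960000 - 2.649536×(1.960000 - 1.030000)/(2.649536 - (-0.997273))
       = 1.284322
Iteration 2:
  f(1.960000) = 2.649536
  f(1.284322) = -0.734499
  x_3 = 1.284322 - (-0.734499)×(1.284322 - 1.960000)/(-0.734499 - 2.649536)
       = 1.430977
Iteration 3:
  f(1.284322) = -0.734499
  f(1.430977) = -0.362727
  x_4 = 1.430977 - (-0.362727)×(1.430977 - 1.284322)/(-0.362727 - (-0.734499))
       = 1.574064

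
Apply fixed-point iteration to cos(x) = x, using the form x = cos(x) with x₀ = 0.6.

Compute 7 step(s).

Equation: cos(x) = x
Fixed-point form: x = cos(x)
x₀ = 0.6

x_1 = g(0.600000) = 0.825336
x_2 = g(0.825336) = 0.678310
x_3 = g(0.678310) = 0.778634
x_4 = g(0.778634) = 0.711874
x_5 = g(0.711874) = 0.757139
x_6 = g(0.757139) = 0.726804
x_7 = g(0.726804) = 0.747302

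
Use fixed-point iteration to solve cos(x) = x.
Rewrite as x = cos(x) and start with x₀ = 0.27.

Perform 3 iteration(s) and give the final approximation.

Equation: cos(x) = x
Fixed-point form: x = cos(x)
x₀ = 0.27

x_1 = g(0.270000) = 0.963771
x_2 = g(0.963771) = 0.570427
x_3 = g(0.570427) = 0.841671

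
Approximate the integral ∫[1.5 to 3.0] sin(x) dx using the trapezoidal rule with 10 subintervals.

f(x) = sin(x)
a = 1.5, b = 3.0, n = 10
h = (b - a)/n = 0.150000

Trapezoidal rule: (h/2)[f(x₀) + 2f(x₁) + 2f(x₂) + ... + f(xₙ)]

x_0 = 1.5000, f(x_0) = 0.997495, coefficient = 1
x_1 = 1.6500, f(x_1) = 0.996865, coefficient = 2
x_2 = 1.8000, f(x_2) = 0.973848, coefficient = 2
x_3 = 1.9500, f(x_3) = 0.928960, coefficient = 2
x_4 = 2.1000, f(x_4) = 0.863209, coefficient = 2
x_5 = 2.2500, f(x_5) = 0.778073, coefficient = 2
x_6 = 2.4000, f(x_6) = 0.675463, coefficient = 2
x_7 = 2.5500, f(x_7) = 0.557684, coefficient = 2
x_8 = 2.7000, f(x_8) = 0.427380, coefficient = 2
x_9 = 2.8500, f(x_9) = 0.287478, coefficient = 2
x_10 = 3.0000, f(x_10) = 0.141120, coefficient = 1

I ≈ (0.150000/2) × 14.116534 = 1.058740
Exact value: 1.060730
Error: 0.001990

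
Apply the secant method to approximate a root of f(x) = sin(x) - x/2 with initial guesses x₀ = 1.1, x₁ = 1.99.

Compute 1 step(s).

f(x) = sin(x) - x/2
x₀ = 1.1, x₁ = 1.99

Secant formula: x_{n+1} = x_n - f(x_n)(x_n - x_{n-1})/(f(x_n) - f(x_{n-1}))

Iteration 1:
  f(1.100000) = 0.341207
  f(1.990000) = -0.081587
  x_2 = 1.990000 - (-0.081587)×(1.990000 - 1.100000)/(-0.081587 - 0.341207)
       = 1.818257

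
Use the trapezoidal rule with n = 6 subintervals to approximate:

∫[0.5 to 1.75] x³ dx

f(x) = x³
a = 0.5, b = 1.75, n = 6
h = (b - a)/n = 0.208333

Trapezoidal rule: (h/2)[f(x₀) + 2f(x₁) + 2f(x₂) + ... + f(xₙ)]

x_0 = 0.5000, f(x_0) = 0.125000, coefficient = 1
x_1 = 0.7083, f(x_1) = 0.355396, coefficient = 2
x_2 = 0.9167, f(x_2) = 0.770255, coefficient = 2
x_3 = 1.1250, f(x_3) = 1.423828, coefficient = 2
x_4 = 1.3333, f(x_4) = 2.370370, coefficient = 2
x_5 = 1.5417, f(x_5) = 3.664135, coefficient = 2
x_6 = 1.7500, f(x_6) = 5.359375, coefficient = 1

I ≈ (0.208333/2) × 22.652344 = 2.359619
Exact value: 2.329102
Error: 0.030518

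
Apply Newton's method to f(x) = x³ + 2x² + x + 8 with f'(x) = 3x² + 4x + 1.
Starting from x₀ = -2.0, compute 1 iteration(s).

f(x) = x³ + 2x² + x + 8
f'(x) = 3x² + 4x + 1
x₀ = -2.0

Newton-Raphson formula: x_{n+1} = x_n - f(x_n)/f'(x_n)

Iteration 1:
  f(-2.000000) = 6.000000
  f'(-2.000000) = 5.000000
  x_1 = -2.000000 - 6.000000/5.000000 = -3.200000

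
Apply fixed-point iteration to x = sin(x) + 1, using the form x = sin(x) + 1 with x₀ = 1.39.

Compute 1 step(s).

Equation: x = sin(x) + 1
Fixed-point form: x = sin(x) + 1
x₀ = 1.39

x_1 = g(1.390000) = 1.983701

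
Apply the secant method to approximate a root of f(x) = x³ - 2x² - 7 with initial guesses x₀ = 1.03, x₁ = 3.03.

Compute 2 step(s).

f(x) = x³ - 2x² - 7
x₀ = 1.03, x₁ = 3.03

Secant formula: x_{n+1} = x_n - f(x_n)(x_n - x_{n-1})/(f(x_n) - f(x_{n-1}))

Iteration 1:
  f(1.030000) = -8.029073
  f(3.030000) = 2.456327
  x_2 = 3.030000 - 2.456327×(3.030000 - 1.030000)/(2.456327 - (-8.029073))
       = 2.561477
Iteration 2:
  f(3.030000) = 2.456327
  f(2.561477) = -3.316060
  x_3 = 2.561477 - (-3.316060)×(2.561477 - 3.030000)/(-3.316060 - 2.456327)
       = 2.830629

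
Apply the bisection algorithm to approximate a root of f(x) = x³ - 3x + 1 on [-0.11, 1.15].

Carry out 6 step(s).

f(x) = x³ - 3x + 1
Initial interval: [-0.11, 1.15]

Iteration 1:
  c_1 = (-0.110000 + 1.150000)/2 = 0.520000
  f(c_1) = f(0.520000) = -0.419392
  f(a) × f(c) < 0, new interval: [-0.110000, 0.520000]
Iteration 2:
  c_2 = (-0.110000 + 0.520000)/2 = 0.205000
  f(c_2) = f(0.205000) = 0.393615
  f(a) × f(c) ≥ 0, new interval: [0.205000, 0.520000]
Iteration 3:
  c_3 = (0.205000 + 0.520000)/2 = 0.362500
  f(c_3) = f(0.362500) = -0.039865
  f(a) × f(c) < 0, new interval: [0.205000, 0.362500]
Iteration 4:
  c_4 = (0.205000 + 0.362500)/2 = 0.283750
  f(c_4) = f(0.283750) = 0.171596
  f(a) × f(c) ≥ 0, new interval: [0.283750, 0.362500]
Iteration 5:
  c_5 = (0.283750 + 0.362500)/2 = 0.323125
  f(c_5) = f(0.323125) = 0.064362
  f(a) × f(c) ≥ 0, new interval: [0.323125, 0.362500]
Iteration 6:
  c_6 = (0.323125 + 0.362500)/2 = 0.342812
  f(c_6) = f(0.342812) = 0.011850
  f(a) × f(c) ≥ 0, new interval: [0.342812, 0.362500]

After 6 iteration(s), the approximation is c_6 = 0.342812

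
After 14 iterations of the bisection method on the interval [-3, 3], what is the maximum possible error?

Bisection error bound: |error| ≤ (b-a)/2^n
|error| ≤ (3 - (-3))/2^14 = 6/2^14
|error| ≤ 0.0003662109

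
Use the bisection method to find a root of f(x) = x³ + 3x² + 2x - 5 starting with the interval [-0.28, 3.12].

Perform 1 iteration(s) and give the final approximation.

f(x) = x³ + 3x² + 2x - 5
Initial interval: [-0.28, 3.12]

Iteration 1:
  c_1 = (-0.280000 + 3.120000)/2 = 1.420000
  f(c_1) = f(1.420000) = 6.752488
  f(a) × f(c) < 0, new interval: [-0.280000, 1.420000]

After 1 iteration(s), the approximation is c_1 = 1.420000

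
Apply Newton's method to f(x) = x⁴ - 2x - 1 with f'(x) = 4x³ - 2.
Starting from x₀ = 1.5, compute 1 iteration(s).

f(x) = x⁴ - 2x - 1
f'(x) = 4x³ - 2
x₀ = 1.5

Newton-Raphson formula: x_{n+1} = x_n - f(x_n)/f'(x_n)

Iteration 1:
  f(1.500000) = 1.062500
  f'(1.500000) = 11.500000
  x_1 = 1.500000 - 1.062500/11.500000 = 1.407609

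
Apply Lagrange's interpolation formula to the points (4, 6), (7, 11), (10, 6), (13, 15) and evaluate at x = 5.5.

Lagrange interpolation formula:
P(x) = Σ yᵢ × Lᵢ(x)
where Lᵢ(x) = Π_{j≠i} (x - xⱼ)/(xᵢ - xⱼ)

L_0(5.5) = (5.5 - 7)/(4 - 7) × (5.5 - 10)/(4 - 10) × (5.5 - 13)/(4 - 13) = 0.312500
L_1(5.5) = (5.5 - 4)/(7 - 4) × (5.5 - 10)/(7 - 10) × (5.5 - 13)/(7 - 13) = 0.937500
L_2(5.5) = (5.5 - 4)/(10 - 4) × (5.5 - 7)/(10 - 7) × (5.5 - 13)/(10 - 13) = -0.312500
L_3(5.5) = (5.5 - 4)/(13 - 4) × (5.5 - 7)/(13 - 7) × (5.5 - 10)/(13 - 10) = 0.062500

P(5.5) = 6×L_0(5.5) + 11×L_1(5.5) + 6×L_2(5.5) + 15×L_3(5.5)
P(5.5) = 11.250000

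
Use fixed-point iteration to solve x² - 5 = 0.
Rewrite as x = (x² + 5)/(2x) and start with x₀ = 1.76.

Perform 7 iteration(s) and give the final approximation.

Equation: x² - 5 = 0
Fixed-point form: x = (x² + 5)/(2x)
x₀ = 1.76

x_1 = g(1.760000) = 2.300455
x_2 = g(2.300455) = 2.236969
x_3 = g(2.236969) = 2.236068
x_4 = g(2.236068) = 2.236068
x_5 = g(2.236068) = 2.236068
x_6 = g(2.236068) = 2.236068
x_7 = g(2.236068) = 2.236068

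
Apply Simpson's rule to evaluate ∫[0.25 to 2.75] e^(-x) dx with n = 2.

f(x) = e^(-x)
a = 0.25, b = 2.75, n = 2
h = (b - a)/n = 1.250000

Simpson's rule: (h/3)[f(x₀) + 4f(x₁) + 2f(x₂) + ... + f(xₙ)]

x_0 = 0.2500, f(x_0) = 0.778801, coefficient = 1
x_1 = 1.5000, f(x_1) = 0.223130, coefficient = 4
x_2 = 2.7500, f(x_2) = 0.063928, coefficient = 1

I ≈ (1.250000/3) × 1.735249 = 0.723021
Exact value: 0.714873
Error: 0.008148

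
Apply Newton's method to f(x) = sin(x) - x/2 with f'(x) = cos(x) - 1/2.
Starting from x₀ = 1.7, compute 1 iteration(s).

f(x) = sin(x) - x/2
f'(x) = cos(x) - 1/2
x₀ = 1.7

Newton-Raphson formula: x_{n+1} = x_n - f(x_n)/f'(x_n)

Iteration 1:
  f(1.700000) = 0.141665
  f'(1.700000) = -0.628844
  x_1 = 1.700000 - 0.141665/(-0.628844) = 1.925278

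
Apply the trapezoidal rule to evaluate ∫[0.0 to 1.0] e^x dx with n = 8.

f(x) = e^x
a = 0.0, b = 1.0, n = 8
h = (b - a)/n = 0.125000

Trapezoidal rule: (h/2)[f(x₀) + 2f(x₁) + 2f(x₂) + ... + f(xₙ)]

x_0 = 0.0000, f(x_0) = 1.000000, coefficient = 1
x_1 = 0.1250, f(x_1) = 1.133148, coefficient = 2
x_2 = 0.2500, f(x_2) = 1.284025, coefficient = 2
x_3 = 0.3750, f(x_3) = 1.454991, coefficient = 2
x_4 = 0.5000, f(x_4) = 1.648721, coefficient = 2
x_5 = 0.6250, f(x_5) = 1.868246, coefficient = 2
x_6 = 0.7500, f(x_6) = 2.117000, coefficient = 2
x_7 = 0.8750, f(x_7) = 2.398875, coefficient = 2
x_8 = 1.0000, f(x_8) = 2.718282, coefficient = 1

I ≈ (0.125000/2) × 27.528297 = 1.720519
Exact value: 1.718282
Error: 0.002237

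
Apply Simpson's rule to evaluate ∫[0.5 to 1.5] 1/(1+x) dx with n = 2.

f(x) = 1/(1+x)
a = 0.5, b = 1.5, n = 2
h = (b - a)/n = 0.500000

Simpson's rule: (h/3)[f(x₀) + 4f(x₁) + 2f(x₂) + ... + f(xₙ)]

x_0 = 0.5000, f(x_0) = 0.666667, coefficient = 1
x_1 = 1.0000, f(x_1) = 0.500000, coefficient = 4
x_2 = 1.5000, f(x_2) = 0.400000, coefficient = 1

I ≈ (0.500000/3) × 3.066667 = 0.511111
Exact value: 0.510826
Error: 0.000285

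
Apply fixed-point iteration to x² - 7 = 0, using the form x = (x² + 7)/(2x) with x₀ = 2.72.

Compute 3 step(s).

Equation: x² - 7 = 0
Fixed-point form: x = (x² + 7)/(2x)
x₀ = 2.72

x_1 = g(2.720000) = 2.646765
x_2 = g(2.646765) = 2.645752
x_3 = g(2.645752) = 2.645751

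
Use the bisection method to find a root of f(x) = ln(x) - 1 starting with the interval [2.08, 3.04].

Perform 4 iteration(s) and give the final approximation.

f(x) = ln(x) - 1
Initial interval: [2.08, 3.04]

Iteration 1:
  c_1 = (2.080000 + 3.040000)/2 = 2.560000
  f(c_1) = f(2.560000) = -0.059993
  f(a) × f(c) ≥ 0, new interval: [2.560000, 3.040000]
Iteration 2:
  c_2 = (2.560000 + 3.040000)/2 = 2.800000
  f(c_2) = f(2.800000) = 0.029619
  f(a) × f(c) < 0, new interval: [2.560000, 2.800000]
Iteration 3:
  c_3 = (2.560000 + 2.800000)/2 = 2.680000
  f(c_3) = f(2.680000) = -0.014183
  f(a) × f(c) ≥ 0, new interval: [2.680000, 2.800000]
Iteration 4:
  c_4 = (2.680000 + 2.800000)/2 = 2.740000
  f(c_4) = f(2.740000) = 0.007958
  f(a) × f(c) < 0, new interval: [2.680000, 2.740000]

After 4 iteration(s), the approximation is c_4 = 2.740000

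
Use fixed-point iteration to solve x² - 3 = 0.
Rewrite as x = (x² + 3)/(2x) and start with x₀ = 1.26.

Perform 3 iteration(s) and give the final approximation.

Equation: x² - 3 = 0
Fixed-point form: x = (x² + 3)/(2x)
x₀ = 1.26

x_1 = g(1.260000) = 1.820476
x_2 = g(1.820476) = 1.734198
x_3 = g(1.734198) = 1.732052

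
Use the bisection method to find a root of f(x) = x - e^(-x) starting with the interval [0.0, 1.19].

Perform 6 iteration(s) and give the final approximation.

f(x) = x - e^(-x)
Initial interval: [0.0, 1.19]

Iteration 1:
  c_1 = (0.000000 + 1.190000)/2 = 0.595000
  f(c_1) = f(0.595000) = 0.043437
  f(a) × f(c) < 0, new interval: [0.000000, 0.595000]
Iteration 2:
  c_2 = (0.000000 + 0.595000)/2 = 0.297500
  f(c_2) = f(0.297500) = -0.445173
  f(a) × f(c) ≥ 0, new interval: [0.297500, 0.595000]
Iteration 3:
  c_3 = (0.297500 + 0.595000)/2 = 0.446250
  f(c_3) = f(0.446250) = -0.193774
  f(a) × f(c) ≥ 0, new interval: [0.446250, 0.595000]
Iteration 4:
  c_4 = (0.446250 + 0.595000)/2 = 0.520625
  f(c_4) = f(0.520625) = -0.073524
  f(a) × f(c) ≥ 0, new interval: [0.520625, 0.595000]
Iteration 5:
  c_5 = (0.520625 + 0.595000)/2 = 0.557813
  f(c_5) = f(0.557813) = -0.014647
  f(a) × f(c) ≥ 0, new interval: [0.557813, 0.595000]
Iteration 6:
  c_6 = (0.557813 + 0.595000)/2 = 0.576406
  f(c_6) = f(0.576406) = 0.014492
  f(a) × f(c) < 0, new interval: [0.557813, 0.576406]

After 6 iteration(s), the approximation is c_6 = 0.576406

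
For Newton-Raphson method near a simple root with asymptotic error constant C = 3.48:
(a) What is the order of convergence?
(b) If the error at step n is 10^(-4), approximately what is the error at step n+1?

(a) Newton-Raphson has quadratic (order 2) convergence near simple roots.
    This means |e_{n+1}| ≈ C|e_n|².

(b) With |e_n| = 10^(-4) and C = 3.48:
    |e_{n+1}| ≈ 3.48 × (10^(-4))² = 3.48 × 10^(-8)

(a) 2 (quadratic); (b) |e_{n+1}| ≈ 3.480e-08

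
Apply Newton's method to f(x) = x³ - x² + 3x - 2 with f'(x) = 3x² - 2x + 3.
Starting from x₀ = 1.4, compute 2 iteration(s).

f(x) = x³ - x² + 3x - 2
f'(x) = 3x² - 2x + 3
x₀ = 1.4

Newton-Raphson formula: x_{n+1} = x_n - f(x_n)/f'(x_n)

Iteration 1:
  f(1.400000) = 2.984000
  f'(1.400000) = 6.080000
  x_1 = 1.400000 - 2.984000/6.080000 = 0.909211
Iteration 2:
  f(0.909211) = 0.652579
  f'(0.909211) = 3.661570
  x_2 = 0.909211 - 0.652579/3.661570 = 0.730987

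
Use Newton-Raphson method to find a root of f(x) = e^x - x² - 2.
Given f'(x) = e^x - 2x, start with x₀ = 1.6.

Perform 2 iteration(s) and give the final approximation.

f(x) = e^x - x² - 2
f'(x) = e^x - 2x
x₀ = 1.6

Newton-Raphson formula: x_{n+1} = x_n - f(x_n)/f'(x_n)

Iteration 1:
  f(1.600000) = 0.393032
  f'(1.600000) = 1.753032
  x_1 = 1.600000 - 0.393032/1.753032 = 1.375799
Iteration 2:
  f(1.375799) = 0.065415
  f'(1.375799) = 1.206639
  x_2 = 1.375799 - 0.065415/1.206639 = 1.321586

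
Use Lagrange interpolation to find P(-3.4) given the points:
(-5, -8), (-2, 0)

Lagrange interpolation formula:
P(x) = Σ yᵢ × Lᵢ(x)
where Lᵢ(x) = Π_{j≠i} (x - xⱼ)/(xᵢ - xⱼ)

L_0(-3.4) = (-3.4 - (-2))/(-5 - (-2)) = 0.466667
L_1(-3.4) = (-3.4 - (-5))/(-2 - (-5)) = 0.533333

P(-3.4) = (-8)×L_0(-3.4) + 0×L_1(-3.4)
P(-3.4) = -3.733333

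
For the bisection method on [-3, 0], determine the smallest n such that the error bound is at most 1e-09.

We need (b-a)/2^n ≤ 1e-09
(0 - (-3))/2^n ≤ 1e-09
3/2^n ≤ 1e-09
2^n ≥ 3000000000
n ≥ log₂(3000000000) = 31.48
n ≥ 32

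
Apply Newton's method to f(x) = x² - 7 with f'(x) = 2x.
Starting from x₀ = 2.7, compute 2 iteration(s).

f(x) = x² - 7
f'(x) = 2x
x₀ = 2.7

Newton-Raphson formula: x_{n+1} = x_n - f(x_n)/f'(x_n)

Iteration 1:
  f(2.700000) = 0.290000
  f'(2.700000) = 5.400000
  x_1 = 2.700000 - 0.290000/5.400000 = 2.646296
Iteration 2:
  f(2.646296) = 0.002884
  f'(2.646296) = 5.292593
  x_2 = 2.646296 - 0.002884/5.292593 = 2.645751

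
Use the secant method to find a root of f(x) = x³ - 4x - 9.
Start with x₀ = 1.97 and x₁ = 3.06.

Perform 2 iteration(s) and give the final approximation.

f(x) = x³ - 4x - 9
x₀ = 1.97, x₁ = 3.06

Secant formula: x_{n+1} = x_n - f(x_n)(x_n - x_{n-1})/(f(x_n) - f(x_{n-1}))

Iteration 1:
  f(1.970000) = -9.234627
  f(3.060000) = 7.412616
  x_2 = 3.060000 - 7.412616×(3.060000 - 1.970000)/(7.412616 - (-9.234627))
       = 2.574649
Iteration 2:
  f(3.060000) = 7.412616
  f(2.574649) = -2.231713
  x_3 = 2.574649 - (-2.231713)×(2.574649 - 3.060000)/(-2.231713 - 7.412616)
       = 2.686960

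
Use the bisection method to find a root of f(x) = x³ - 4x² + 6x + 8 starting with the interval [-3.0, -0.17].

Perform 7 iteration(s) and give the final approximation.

f(x) = x³ - 4x² + 6x + 8
Initial interval: [-3.0, -0.17]

Iteration 1:
  c_1 = (-3.000000 + (-0.170000))/2 = -1.585000
  f(c_1) = f(-1.585000) = -15.540777
  f(a) × f(c) ≥ 0, new interval: [-1.585000, -0.170000]
Iteration 2:
  c_2 = (-1.585000 + (-0.170000))/2 = -0.877500
  f(c_2) = f(-0.877500) = -1.020705
  f(a) × f(c) ≥ 0, new interval: [-0.877500, -0.170000]
Iteration 3:
  c_3 = (-0.877500 + (-0.170000))/2 = -0.523750
  f(c_3) = f(-0.523750) = 3.616572
  f(a) × f(c) < 0, new interval: [-0.877500, -0.523750]
Iteration 4:
  c_4 = (-0.877500 + (-0.523750))/2 = -0.700625
  f(c_4) = f(-0.700625) = 1.488829
  f(a) × f(c) < 0, new interval: [-0.877500, -0.700625]
Iteration 5:
  c_5 = (-0.877500 + (-0.700625))/2 = -0.789062
  f(c_5) = f(-0.789062) = 0.283861
  f(a) × f(c) < 0, new interval: [-0.877500, -0.789062]
Iteration 6:
  c_6 = (-0.877500 + (-0.789062))/2 = -0.833281
  f(c_6) = f(-0.833281) = -0.355713
  f(a) × f(c) ≥ 0, new interval: [-0.833281, -0.789062]
Iteration 7:
  c_7 = (-0.833281 + (-0.789062))/2 = -0.811172
  f(c_7) = f(-0.811172) = -0.032781
  f(a) × f(c) ≥ 0, new interval: [-0.811172, -0.789062]

After 7 iteration(s), the approximation is c_7 = -0.811172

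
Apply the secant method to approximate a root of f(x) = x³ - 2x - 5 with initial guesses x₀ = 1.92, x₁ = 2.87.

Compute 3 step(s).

f(x) = x³ - 2x - 5
x₀ = 1.92, x₁ = 2.87

Secant formula: x_{n+1} = x_n - f(x_n)(x_n - x_{n-1})/(f(x_n) - f(x_{n-1}))

Iteration 1:
  f(1.920000) = -1.762112
  f(2.870000) = 12.899903
  x_2 = 2.870000 - 12.899903×(2.870000 - 1.920000)/(12.899903 - (-1.762112))
       = 2.034173
Iteration 2:
  f(2.870000) = 12.899903
  f(2.034173) = -0.651223
  x_3 = 2.034173 - (-0.651223)×(2.034173 - 2.870000)/(-0.651223 - 12.899903)
       = 2.074340
Iteration 3:
  f(2.034173) = -0.651223
  f(2.074340) = -0.223029
  x_4 = 2.074340 - (-0.223029)×(2.074340 - 2.034173)/(-0.223029 - (-0.651223))
       = 2.095262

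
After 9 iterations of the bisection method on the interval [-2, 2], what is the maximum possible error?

Bisection error bound: |error| ≤ (b-a)/2^n
|error| ≤ (2 - (-2))/2^9 = 4/2^9
|error| ≤ 0.0078125000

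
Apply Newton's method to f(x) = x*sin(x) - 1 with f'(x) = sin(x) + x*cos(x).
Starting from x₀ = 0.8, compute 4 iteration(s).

f(x) = x*sin(x) - 1
f'(x) = sin(x) + x*cos(x)
x₀ = 0.8

Newton-Raphson formula: x_{n+1} = x_n - f(x_n)/f'(x_n)

Iteration 1:
  f(0.800000) = -0.426115
  f'(0.800000) = 1.274721
  x_1 = 0.800000 - (-0.426115)/1.274721 = 1.134281
Iteration 2:
  f(1.134281) = 0.027920
  f'(1.134281) = 1.385786
  x_2 = 1.134281 - 0.027920/1.385786 = 1.114134
Iteration 3:
  f(1.114134) = -0.000033
  f'(1.114134) = 1.388812
  x_3 = 1.114134 - (-0.000033)/1.388812 = 1.114157
Iteration 4:
  f(1.114157) = 0.000000
  f'(1.114157) = 1.388809
  x_4 = 1.114157 - 0.000000/1.388809 = 1.114157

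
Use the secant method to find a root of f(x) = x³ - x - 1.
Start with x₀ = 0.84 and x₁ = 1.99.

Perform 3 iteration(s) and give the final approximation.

f(x) = x³ - x - 1
x₀ = 0.84, x₁ = 1.99

Secant formula: x_{n+1} = x_n - f(x_n)(x_n - x_{n-1})/(f(x_n) - f(x_{n-1}))

Iteration 1:
  f(0.840000) = -1.247296
  f(1.990000) = 4.890599
  x_2 = 1.990000 - 4.890599×(1.990000 - 0.840000)/(4.890599 - (-1.247296))
       = 1.073694
Iteration 2:
  f(1.990000) = 4.890599
  f(1.073694) = -0.835919
  x_3 = 1.073694 - (-0.835919)×(1.073694 - 1.990000)/(-0.835919 - 4.890599)
       = 1.207450
Iteration 3:
  f(1.073694) = -0.835919
  f(1.207450) = -0.447064
  x_4 = 1.207450 - (-0.447064)×(1.207450 - 1.073694)/(-0.447064 - (-0.835919))
       = 1.361229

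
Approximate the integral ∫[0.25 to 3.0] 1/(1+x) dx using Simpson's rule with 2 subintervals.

f(x) = 1/(1+x)
a = 0.25, b = 3.0, n = 2
h = (b - a)/n = 1.375000

Simpson's rule: (h/3)[f(x₀) + 4f(x₁) + 2f(x₂) + ... + f(xₙ)]

x_0 = 0.2500, f(x_0) = 0.800000, coefficient = 1
x_1 = 1.6250, f(x_1) = 0.380952, coefficient = 4
x_2 = 3.0000, f(x_2) = 0.250000, coefficient = 1

I ≈ (1.375000/3) × 2.573810 = 1.179663
Exact value: 1.163151
Error: 0.016512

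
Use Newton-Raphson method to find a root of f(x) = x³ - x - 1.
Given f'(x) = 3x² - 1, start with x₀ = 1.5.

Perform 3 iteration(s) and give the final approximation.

f(x) = x³ - x - 1
f'(x) = 3x² - 1
x₀ = 1.5

Newton-Raphson formula: x_{n+1} = x_n - f(x_n)/f'(x_n)

Iteration 1:
  f(1.500000) = 0.875000
  f'(1.500000) = 5.750000
  x_1 = 1.500000 - 0.875000/5.750000 = 1.347826
Iteration 2:
  f(1.347826) = 0.100682
  f'(1.347826) = 4.449905
  x_2 = 1.347826 - 0.100682/4.449905 = 1.325200
Iteration 3:
  f(1.325200) = 0.002058
  f'(1.325200) = 4.268468
  x_3 = 1.325200 - 0.002058/4.268468 = 1.324718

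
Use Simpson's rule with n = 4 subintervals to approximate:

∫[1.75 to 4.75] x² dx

f(x) = x²
a = 1.75, b = 4.75, n = 4
h = (b - a)/n = 0.750000

Simpson's rule: (h/3)[f(x₀) + 4f(x₁) + 2f(x₂) + ... + f(xₙ)]

x_0 = 1.7500, f(x_0) = 3.062500, coefficient = 1
x_1 = 2.5000, f(x_1) = 6.250000, coefficient = 4
x_2 = 3.2500, f(x_2) = 10.562500, coefficient = 2
x_3 = 4.0000, f(x_3) = 16.000000, coefficient = 4
x_4 = 4.7500, f(x_4) = 22.562500, coefficient = 1

I ≈ (0.750000/3) × 135.750000 = 33.937500
Exact value: 33.937500
Error: 0.000000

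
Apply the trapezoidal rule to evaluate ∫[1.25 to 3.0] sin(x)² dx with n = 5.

f(x) = sin(x)²
a = 1.25, b = 3.0, n = 5
h = (b - a)/n = 0.350000

Trapezoidal rule: (h/2)[f(x₀) + 2f(x₁) + 2f(x₂) + ... + f(xₙ)]

x_0 = 1.2500, f(x_0) = 0.900572, coefficient = 1
x_1 = 1.6000, f(x_1) = 0.999147, coefficient = 2
x_2 = 1.9500, f(x_2) = 0.862966, coefficient = 2
x_3 = 2.3000, f(x_3) = 0.556076, coefficient = 2
x_4 = 2.6500, f(x_4) = 0.222813, coefficient = 2
x_5 = 3.0000, f(x_5) = 0.019915, coefficient = 1

I ≈ (0.350000/2) × 6.202492 = 1.085436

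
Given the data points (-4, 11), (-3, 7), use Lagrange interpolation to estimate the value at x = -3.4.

Lagrange interpolation formula:
P(x) = Σ yᵢ × Lᵢ(x)
where Lᵢ(x) = Π_{j≠i} (x - xⱼ)/(xᵢ - xⱼ)

L_0(-3.4) = (-3.4 - (-3))/(-4 - (-3)) = 0.400000
L_1(-3.4) = (-3.4 - (-4))/(-3 - (-4)) = 0.600000

P(-3.4) = 11×L_0(-3.4) + 7×L_1(-3.4)
P(-3.4) = 8.600000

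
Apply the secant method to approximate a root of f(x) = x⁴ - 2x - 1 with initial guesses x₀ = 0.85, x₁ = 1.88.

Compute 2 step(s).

f(x) = x⁴ - 2x - 1
x₀ = 0.85, x₁ = 1.88

Secant formula: x_{n+1} = x_n - f(x_n)(x_n - x_{n-1})/(f(x_n) - f(x_{n-1}))

Iteration 1:
  f(0.850000) = -2.177994
  f(1.880000) = 7.731983
  x_2 = 1.880000 - 7.731983×(1.880000 - 0.850000)/(7.731983 - (-2.177994))
       = 1.076371
Iteration 2:
  f(1.880000) = 7.731983
  f(1.076371) = -1.810446
  x_3 = 1.076371 - (-1.810446)×(1.076371 - 1.880000)/(-1.810446 - 7.731983)
       = 1.228840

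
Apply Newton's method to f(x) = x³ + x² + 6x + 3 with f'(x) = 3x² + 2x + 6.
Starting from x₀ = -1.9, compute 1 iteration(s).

f(x) = x³ + x² + 6x + 3
f'(x) = 3x² + 2x + 6
x₀ = -1.9

Newton-Raphson formula: x_{n+1} = x_n - f(x_n)/f'(x_n)

Iteration 1:
  f(-1.900000) = -11.649000
  f'(-1.900000) = 13.030000
  x_1 = -1.900000 - (-11.649000)/13.030000 = -1.005986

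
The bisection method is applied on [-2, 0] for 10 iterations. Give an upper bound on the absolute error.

Bisection error bound: |error| ≤ (b-a)/2^n
|error| ≤ (0 - (-2))/2^10 = 2/2^10
|error| ≤ 0.0019531250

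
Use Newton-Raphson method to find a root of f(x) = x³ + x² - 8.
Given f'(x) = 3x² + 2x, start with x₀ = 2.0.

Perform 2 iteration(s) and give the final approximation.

f(x) = x³ + x² - 8
f'(x) = 3x² + 2x
x₀ = 2.0

Newton-Raphson formula: x_{n+1} = x_n - f(x_n)/f'(x_n)

Iteration 1:
  f(2.000000) = 4.000000
  f'(2.000000) = 16.000000
  x_1 = 2.000000 - 4.000000/16.000000 = 1.750000
Iteration 2:
  f(1.750000) = 0.421875
  f'(1.750000) = 12.687500
  x_2 = 1.750000 - 0.421875/12.687500 = 1.716749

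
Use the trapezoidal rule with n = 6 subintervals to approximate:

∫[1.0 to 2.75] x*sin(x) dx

f(x) = x*sin(x)
a = 1.0, b = 2.75, n = 6
h = (b - a)/n = 0.291667

Trapezoidal rule: (h/2)[f(x₀) + 2f(x₁) + 2f(x₂) + ... + f(xₙ)]

x_0 = 1.0000, f(x_0) = 0.841471, coefficient = 1
x_1 = 1.2917, f(x_1) = 1.241673, coefficient = 2
x_2 = 1.5833, f(x_2) = 1.583209, coefficient = 2
x_3 = 1.8750, f(x_3) = 1.788911, coefficient = 2
x_4 = 2.1667, f(x_4) = 1.793264, coefficient = 2
x_5 = 2.4583, f(x_5) = 1.552005, coefficient = 2
x_6 = 2.7500, f(x_6) = 1.049568, coefficient = 1

I ≈ (0.291667/2) × 17.809163 = 2.597170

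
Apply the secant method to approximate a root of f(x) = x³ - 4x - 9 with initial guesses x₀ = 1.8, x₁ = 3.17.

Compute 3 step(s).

f(x) = x³ - 4x - 9
x₀ = 1.8, x₁ = 3.17

Secant formula: x_{n+1} = x_n - f(x_n)(x_n - x_{n-1})/(f(x_n) - f(x_{n-1}))

Iteration 1:
  f(1.800000) = -10.368000
  f(3.170000) = 10.175013
  x_2 = 3.170000 - 10.175013×(3.170000 - 1.800000)/(10.175013 - (-10.368000))
       = 2.491435
Iteration 2:
  f(3.170000) = 10.175013
  f(2.491435) = -3.500783
  x_3 = 2.491435 - (-3.500783)×(2.491435 - 3.170000)/(-3.500783 - 10.175013)
       = 2.665137
Iteration 3:
  f(2.491435) = -3.500783
  f(2.665137) = -0.730204
  x_4 = 2.665137 - (-0.730204)×(2.665137 - 2.491435)/(-0.730204 - (-3.500783))
       = 2.710917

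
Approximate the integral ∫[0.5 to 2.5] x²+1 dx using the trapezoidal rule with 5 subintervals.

f(x) = x²+1
a = 0.5, b = 2.5, n = 5
h = (b - a)/n = 0.400000

Trapezoidal rule: (h/2)[f(x₀) + 2f(x₁) + 2f(x₂) + ... + f(xₙ)]

x_0 = 0.5000, f(x_0) = 1.250000, coefficient = 1
x_1 = 0.9000, f(x_1) = 1.810000, coefficient = 2
x_2 = 1.3000, f(x_2) = 2.690000, coefficient = 2
x_3 = 1.7000, f(x_3) = 3.890000, coefficient = 2
x_4 = 2.1000, f(x_4) = 5.410000, coefficient = 2
x_5 = 2.5000, f(x_5) = 7.250000, coefficient = 1

I ≈ (0.400000/2) × 36.100000 = 7.220000
Exact value: 7.166667
Error: 0.053333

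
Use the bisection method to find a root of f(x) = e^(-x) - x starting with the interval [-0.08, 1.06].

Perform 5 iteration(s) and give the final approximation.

f(x) = e^(-x) - x
Initial interval: [-0.08, 1.06]

Iteration 1:
  c_1 = (-0.080000 + 1.060000)/2 = 0.490000
  f(c_1) = f(0.490000) = 0.122626
  f(a) × f(c) ≥ 0, new interval: [0.490000, 1.060000]
Iteration 2:
  c_2 = (0.490000 + 1.060000)/2 = 0.775000
  f(c_2) = f(0.775000) = -0.314296
  f(a) × f(c) < 0, new interval: [0.490000, 0.775000]
Iteration 3:
  c_3 = (0.490000 + 0.775000)/2 = 0.632500
  f(c_3) = f(0.632500) = -0.101238
  f(a) × f(c) < 0, new interval: [0.490000, 0.632500]
Iteration 4:
  c_4 = (0.490000 + 0.632500)/2 = 0.561250
  f(c_4) = f(0.561250) = 0.009245
  f(a) × f(c) ≥ 0, new interval: [0.561250, 0.632500]
Iteration 5:
  c_5 = (0.561250 + 0.632500)/2 = 0.596875
  f(c_5) = f(0.596875) = -0.046346
  f(a) × f(c) < 0, new interval: [0.561250, 0.596875]

After 5 iteration(s), the approximation is c_5 = 0.596875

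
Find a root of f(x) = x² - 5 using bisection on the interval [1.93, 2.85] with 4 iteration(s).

f(x) = x² - 5
Initial interval: [1.93, 2.85]

Iteration 1:
  c_1 = (1.930000 + 2.850000)/2 = 2.390000
  f(c_1) = f(2.390000) = 0.712100
  f(a) × f(c) < 0, new interval: [1.930000, 2.390000]
Iteration 2:
  c_2 = (1.930000 + 2.390000)/2 = 2.160000
  f(c_2) = f(2.160000) = -0.334400
  f(a) × f(c) ≥ 0, new interval: [2.160000, 2.390000]
Iteration 3:
  c_3 = (2.160000 + 2.390000)/2 = 2.275000
  f(c_3) = f(2.275000) = 0.175625
  f(a) × f(c) < 0, new interval: [2.160000, 2.275000]
Iteration 4:
  c_4 = (2.160000 + 2.275000)/2 = 2.217500
  f(c_4) = f(2.217500) = -0.082694
  f(a) × f(c) ≥ 0, new interval: [2.217500, 2.275000]

After 4 iteration(s), the approximation is c_4 = 2.217500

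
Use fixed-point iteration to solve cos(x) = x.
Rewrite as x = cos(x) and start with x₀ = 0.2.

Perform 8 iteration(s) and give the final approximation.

Equation: cos(x) = x
Fixed-point form: x = cos(x)
x₀ = 0.2

x_1 = g(0.200000) = 0.980067
x_2 = g(0.980067) = 0.556967
x_3 = g(0.556967) = 0.848862
x_4 = g(0.848862) = 0.660838
x_5 = g(0.660838) = 0.789478
x_6 = g(0.789478) = 0.704216
x_7 = g(0.704216) = 0.762120
x_8 = g(0.762120) = 0.723374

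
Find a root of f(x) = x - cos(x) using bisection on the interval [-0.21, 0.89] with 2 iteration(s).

f(x) = x - cos(x)
Initial interval: [-0.21, 0.89]

Iteration 1:
  c_1 = (-0.210000 + 0.890000)/2 = 0.340000
  f(c_1) = f(0.340000) = -0.602755
  f(a) × f(c) ≥ 0, new interval: [0.340000, 0.890000]
Iteration 2:
  c_2 = (0.340000 + 0.890000)/2 = 0.615000
  f(c_2) = f(0.615000) = -0.201773
  f(a) × f(c) ≥ 0, new interval: [0.615000, 0.890000]

After 2 iteration(s), the approximation is c_2 = 0.615000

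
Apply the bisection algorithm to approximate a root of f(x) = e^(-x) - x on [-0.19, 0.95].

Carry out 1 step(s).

f(x) = e^(-x) - x
Initial interval: [-0.19, 0.95]

Iteration 1:
  c_1 = (-0.190000 + 0.950000)/2 = 0.380000
  f(c_1) = f(0.380000) = 0.303861
  f(a) × f(c) ≥ 0, new interval: [0.380000, 0.950000]

After 1 iteration(s), the approximation is c_1 = 0.380000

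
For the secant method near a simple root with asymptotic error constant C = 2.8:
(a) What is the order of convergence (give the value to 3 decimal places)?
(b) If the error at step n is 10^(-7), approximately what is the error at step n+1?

(a) Secant method has superlinear convergence with order φ = (1+√5)/2 ≈ 1.618.
    This means |e_{n+1}| ≈ C|e_n|^1.618.

(b) With |e_n| = 10^(-7) and C = 2.8:
    |e_{n+1}| ≈ 2.8 × (10^(-7))^1.618 = 2.8 × 10^(-11.33)

(a) ≈ 1.618 (golden ratio); (b) |e_{n+1}| ≈ 1.321e-11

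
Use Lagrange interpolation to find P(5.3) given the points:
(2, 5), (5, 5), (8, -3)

Lagrange interpolation formula:
P(x) = Σ yᵢ × Lᵢ(x)
where Lᵢ(x) = Π_{j≠i} (x - xⱼ)/(xᵢ - xⱼ)

L_0(5.3) = (5.3 - 5)/(2 - 5) × (5.3 - 8)/(2 - 8) = -0.045000
L_1(5.3) = (5.3 - 2)/(5 - 2) × (5.3 - 8)/(5 - 8) = 0.990000
L_2(5.3) = (5.3 - 2)/(8 - 2) × (5.3 - 5)/(8 - 5) = 0.055000

P(5.3) = 5×L_0(5.3) + 5×L_1(5.3) + (-3)×L_2(5.3)
P(5.3) = 4.560000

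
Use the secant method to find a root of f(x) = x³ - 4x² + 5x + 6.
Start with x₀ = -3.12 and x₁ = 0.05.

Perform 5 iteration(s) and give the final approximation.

f(x) = x³ - 4x² + 5x + 6
x₀ = -3.12, x₁ = 0.05

Secant formula: x_{n+1} = x_n - f(x_n)(x_n - x_{n-1})/(f(x_n) - f(x_{n-1}))

Iteration 1:
  f(-3.120000) = -78.908928
  f(0.050000) = 6.240125
  x_2 = 0.050000 - 6.240125×(0.050000 - (-3.120000))/(6.240125 - (-78.908928))
       = -0.182313
Iteration 2:
  f(0.050000) = 6.240125
  f(-0.182313) = 4.949426
  x_3 = -0.182313 - 4.949426×(-0.182313 - 0.050000)/(4.949426 - 6.240125)
       = -1.073158
Iteration 3:
  f(-0.182313) = 4.949426
  f(-1.073158) = -5.208391
  x_4 = -1.073158 - (-5.208391)×(-1.073158 - (-0.182313))/(-5.208391 - 4.949426)
       = -0.616380
Iteration 4:
  f(-1.073158) = -5.208391
  f(-0.616380) = 1.164227
  x_5 = -0.616380 - 1.164227×(-0.616380 - (-1.073158))/(1.164227 - (-5.208391))
       = -0.699830
Iteration 5:
  f(-0.616380) = 1.164227
  f(-0.699830) = 0.199056
  x_6 = -0.699830 - 0.199056×(-0.699830 - (-0.616380))/(0.199056 - 1.164227)
       = -0.717040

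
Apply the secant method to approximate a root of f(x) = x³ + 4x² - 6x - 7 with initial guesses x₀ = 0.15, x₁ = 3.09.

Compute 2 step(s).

f(x) = x³ + 4x² - 6x - 7
x₀ = 0.15, x₁ = 3.09

Secant formula: x_{n+1} = x_n - f(x_n)(x_n - x_{n-1})/(f(x_n) - f(x_{n-1}))

Iteration 1:
  f(0.150000) = -7.806625
  f(3.090000) = 42.156029
  x_2 = 3.090000 - 42.156029×(3.090000 - 0.150000)/(42.156029 - (-7.806625))
       = 0.609373
Iteration 2:
  f(3.090000) = 42.156029
  f(0.609373) = -8.944614
  x_3 = 0.609373 - (-8.944614)×(0.609373 - 3.090000)/(-8.944614 - 42.156029)
       = 1.043580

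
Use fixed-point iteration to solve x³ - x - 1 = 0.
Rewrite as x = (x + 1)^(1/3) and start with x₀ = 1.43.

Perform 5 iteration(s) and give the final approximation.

Equation: x³ - x - 1 = 0
Fixed-point form: x = (x + 1)^(1/3)
x₀ = 1.43

x_1 = g(1.430000) = 1.344421
x_2 = g(1.344421) = 1.328450
x_3 = g(1.328450) = 1.325426
x_4 = g(1.325426) = 1.324853
x_5 = g(1.324853) = 1.324744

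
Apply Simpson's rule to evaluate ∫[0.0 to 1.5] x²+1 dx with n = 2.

f(x) = x²+1
a = 0.0, b = 1.5, n = 2
h = (b - a)/n = 0.750000

Simpson's rule: (h/3)[f(x₀) + 4f(x₁) + 2f(x₂) + ... + f(xₙ)]

x_0 = 0.0000, f(x_0) = 1.000000, coefficient = 1
x_1 = 0.7500, f(x_1) = 1.562500, coefficient = 4
x_2 = 1.5000, f(x_2) = 3.250000, coefficient = 1

I ≈ (0.750000/3) × 10.500000 = 2.625000
Exact value: 2.625000
Error: 0.000000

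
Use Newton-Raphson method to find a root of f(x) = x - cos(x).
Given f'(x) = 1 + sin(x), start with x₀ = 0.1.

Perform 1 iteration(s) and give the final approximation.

f(x) = x - cos(x)
f'(x) = 1 + sin(x)
x₀ = 0.1

Newton-Raphson formula: x_{n+1} = x_n - f(x_n)/f'(x_n)

Iteration 1:
  f(0.100000) = -0.895004
  f'(0.100000) = 1.099833
  x_1 = 0.100000 - (-0.895004)/1.099833 = 0.913763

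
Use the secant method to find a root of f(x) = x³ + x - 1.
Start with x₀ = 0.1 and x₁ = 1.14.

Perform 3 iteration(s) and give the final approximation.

f(x) = x³ + x - 1
x₀ = 0.1, x₁ = 1.14

Secant formula: x_{n+1} = x_n - f(x_n)(x_n - x_{n-1})/(f(x_n) - f(x_{n-1}))

Iteration 1:
  f(0.100000) = -0.899000
  f(1.140000) = 1.621544
  x_2 = 1.140000 - 1.621544×(1.140000 - 0.100000)/(1.621544 - (-0.899000))
       = 0.470936
Iteration 2:
  f(1.140000) = 1.621544
  f(0.470936) = -0.424620
  x_3 = 0.470936 - (-0.424620)×(0.470936 - 1.140000)/(-0.424620 - 1.621544)
       = 0.609780
Iteration 3:
  f(0.470936) = -0.424620
  f(0.609780) = -0.163485
  x_4 = 0.609780 - (-0.163485)×(0.609780 - 0.470936)/(-0.163485 - (-0.424620))
       = 0.696704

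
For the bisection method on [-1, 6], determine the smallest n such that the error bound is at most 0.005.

We need (b-a)/2^n ≤ 0.005
(6 - (-1))/2^n ≤ 0.005
7/2^n ≤ 0.005
2^n ≥ 1400
n ≥ log₂(1400) = 10.45
n ≥ 11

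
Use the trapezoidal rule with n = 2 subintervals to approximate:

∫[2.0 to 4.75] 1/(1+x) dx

f(x) = 1/(1+x)
a = 2.0, b = 4.75, n = 2
h = (b - a)/n = 1.375000

Trapezoidal rule: (h/2)[f(x₀) + 2f(x₁) + 2f(x₂) + ... + f(xₙ)]

x_0 = 2.0000, f(x_0) = 0.333333, coefficient = 1
x_1 = 3.3750, f(x_1) = 0.228571, coefficient = 2
x_2 = 4.7500, f(x_2) = 0.173913, coefficient = 1

I ≈ (1.375000/2) × 0.964389 = 0.663018
Exact value: 0.650588
Error: 0.012430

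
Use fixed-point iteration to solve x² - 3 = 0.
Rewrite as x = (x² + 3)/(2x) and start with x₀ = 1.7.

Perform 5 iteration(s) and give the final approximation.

Equation: x² - 3 = 0
Fixed-point form: x = (x² + 3)/(2x)
x₀ = 1.7

x_1 = g(1.700000) = 1.732353
x_2 = g(1.732353) = 1.732051
x_3 = g(1.732051) = 1.732051
x_4 = g(1.732051) = 1.732051
x_5 = g(1.732051) = 1.732051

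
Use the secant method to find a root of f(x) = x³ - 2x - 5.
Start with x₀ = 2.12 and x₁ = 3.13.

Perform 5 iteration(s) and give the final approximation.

f(x) = x³ - 2x - 5
x₀ = 2.12, x₁ = 3.13

Secant formula: x_{n+1} = x_n - f(x_n)(x_n - x_{n-1})/(f(x_n) - f(x_{n-1}))

Iteration 1:
  f(2.120000) = 0.288128
  f(3.130000) = 19.404297
  x_2 = 3.130000 - 19.404297×(3.130000 - 2.120000)/(19.404297 - 0.288128)
       = 2.104777
Iteration 2:
  f(3.130000) = 19.404297
  f(2.104777) = 0.114787
  x_3 = 2.104777 - 0.114787×(2.104777 - 3.130000)/(0.114787 - 19.404297)
       = 2.098676
Iteration 3:
  f(2.104777) = 0.114787
  f(2.098676) = 0.046142
  x_4 = 2.098676 - 0.046142×(2.098676 - 2.104777)/(0.046142 - 0.114787)
       = 2.094575
Iteration 4:
  f(2.098676) = 0.046142
  f(2.094575) = 0.000263
  x_5 = 2.094575 - 0.000263×(2.094575 - 2.098676)/(0.000263 - 0.046142)
       = 2.094552
Iteration 5:
  f(2.094575) = 0.000263
  f(2.094552) = 0.000001
  x_6 = 2.094552 - 0.000001×(2.094552 - 2.094575)/(0.000001 - 0.000263)
       = 2.094551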